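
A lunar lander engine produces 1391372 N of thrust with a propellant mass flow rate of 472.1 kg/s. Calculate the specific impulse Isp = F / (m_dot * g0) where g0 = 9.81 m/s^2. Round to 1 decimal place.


Step 1: m_dot * g0 = 472.1 * 9.81 = 4631.3
Step 2: Isp = 1391372 / 4631.3 = 300.4 s

300.4


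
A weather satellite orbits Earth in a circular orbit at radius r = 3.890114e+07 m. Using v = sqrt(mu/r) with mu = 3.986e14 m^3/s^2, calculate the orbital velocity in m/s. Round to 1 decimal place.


Step 1: mu / r = 3.986e14 / 3.890114e+07 = 10246486.3498
Step 2: v = sqrt(10246486.3498) = 3201.0 m/s

3201.0


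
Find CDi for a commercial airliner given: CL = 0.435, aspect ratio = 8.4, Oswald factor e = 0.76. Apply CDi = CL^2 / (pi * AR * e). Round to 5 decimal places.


Step 1: CL^2 = 0.435^2 = 0.189225
Step 2: pi * AR * e = 3.14159 * 8.4 * 0.76 = 20.055928
Step 3: CDi = 0.189225 / 20.055928 = 0.00943

0.00943


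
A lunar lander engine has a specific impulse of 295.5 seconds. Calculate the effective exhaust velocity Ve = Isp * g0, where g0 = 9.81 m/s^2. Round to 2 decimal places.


Step 1: Ve = Isp * g0 = 295.5 * 9.81
Step 2: Ve = 2898.86 m/s

2898.86


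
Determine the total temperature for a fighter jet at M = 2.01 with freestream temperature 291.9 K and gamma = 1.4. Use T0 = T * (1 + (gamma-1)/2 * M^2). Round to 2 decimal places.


Step 1: (gamma-1)/2 = 0.2
Step 2: M^2 = 4.0401
Step 3: 1 + 0.2 * 4.0401 = 1.80802
Step 4: T0 = 291.9 * 1.80802 = 527.76 K

527.76


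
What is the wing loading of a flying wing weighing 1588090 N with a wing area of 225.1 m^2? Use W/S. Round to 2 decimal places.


Step 1: Wing loading = W / S = 1588090 / 225.1
Step 2: Wing loading = 7055.04 N/m^2

7055.04


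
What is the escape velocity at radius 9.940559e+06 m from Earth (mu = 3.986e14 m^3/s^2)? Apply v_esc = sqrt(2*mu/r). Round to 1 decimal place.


Step 1: 2*mu/r = 2 * 3.986e14 / 9.940559e+06 = 80196697.1878
Step 2: v_esc = sqrt(80196697.1878) = 8955.3 m/s

8955.3


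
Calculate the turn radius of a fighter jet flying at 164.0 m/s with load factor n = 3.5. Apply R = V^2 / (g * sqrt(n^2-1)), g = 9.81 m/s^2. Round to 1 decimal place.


Step 1: V^2 = 164.0^2 = 26896.0
Step 2: n^2 - 1 = 3.5^2 - 1 = 11.25
Step 3: sqrt(11.25) = 3.354102
Step 4: R = 26896.0 / (9.81 * 3.354102) = 817.4 m

817.4


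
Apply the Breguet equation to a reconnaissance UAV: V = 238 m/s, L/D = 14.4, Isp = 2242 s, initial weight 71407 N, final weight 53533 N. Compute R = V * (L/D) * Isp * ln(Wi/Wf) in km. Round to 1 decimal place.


Step 1: Coefficient = V * (L/D) * Isp = 238 * 14.4 * 2242 = 7683782.4 m
Step 2: Wi/Wf = 71407 / 53533 = 1.333888
Step 3: ln(1.333888) = 0.288098
Step 4: R = 7683782.4 * 0.288098 = 2213679.4 m = 2213.7 km

2213.7


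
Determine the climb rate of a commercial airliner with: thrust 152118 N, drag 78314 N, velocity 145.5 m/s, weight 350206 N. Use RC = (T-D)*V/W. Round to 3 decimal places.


Step 1: Excess thrust = T - D = 152118 - 78314 = 73804 N
Step 2: Excess power = 73804 * 145.5 = 10738482.0 W
Step 3: RC = 10738482.0 / 350206 = 30.663 m/s

30.663


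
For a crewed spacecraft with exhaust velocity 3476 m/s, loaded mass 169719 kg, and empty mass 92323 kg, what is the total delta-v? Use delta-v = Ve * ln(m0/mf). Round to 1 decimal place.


Step 1: Mass ratio m0/mf = 169719 / 92323 = 1.838318
Step 2: ln(1.838318) = 0.608851
Step 3: delta-v = 3476 * 0.608851 = 2116.4 m/s

2116.4


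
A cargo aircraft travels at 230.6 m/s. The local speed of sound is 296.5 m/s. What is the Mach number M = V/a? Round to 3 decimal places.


Step 1: M = V / a = 230.6 / 296.5
Step 2: M = 0.778

0.778


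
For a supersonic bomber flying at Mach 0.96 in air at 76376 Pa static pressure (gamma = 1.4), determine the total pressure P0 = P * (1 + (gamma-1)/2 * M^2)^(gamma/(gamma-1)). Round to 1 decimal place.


Step 1: (gamma-1)/2 * M^2 = 0.2 * 0.9216 = 0.18432
Step 2: 1 + 0.18432 = 1.18432
Step 3: Exponent gamma/(gamma-1) = 3.5
Step 4: P0 = 76376 * 1.18432^3.5 = 138069.8 Pa

138069.8


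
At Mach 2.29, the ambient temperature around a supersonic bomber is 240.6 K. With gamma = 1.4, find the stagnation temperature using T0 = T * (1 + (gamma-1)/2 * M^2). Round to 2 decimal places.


Step 1: (gamma-1)/2 = 0.2
Step 2: M^2 = 5.2441
Step 3: 1 + 0.2 * 5.2441 = 2.04882
Step 4: T0 = 240.6 * 2.04882 = 492.95 K

492.95


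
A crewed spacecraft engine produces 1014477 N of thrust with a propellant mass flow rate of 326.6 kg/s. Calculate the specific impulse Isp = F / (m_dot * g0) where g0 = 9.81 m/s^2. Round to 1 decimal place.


Step 1: m_dot * g0 = 326.6 * 9.81 = 3203.95
Step 2: Isp = 1014477 / 3203.95 = 316.6 s

316.6


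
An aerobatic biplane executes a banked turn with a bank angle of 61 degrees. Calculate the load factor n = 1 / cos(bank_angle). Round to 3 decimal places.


Step 1: Convert 61 degrees to radians = 1.064651
Step 2: cos(61 deg) = 0.48481
Step 3: n = 1 / 0.48481 = 2.063

2.063


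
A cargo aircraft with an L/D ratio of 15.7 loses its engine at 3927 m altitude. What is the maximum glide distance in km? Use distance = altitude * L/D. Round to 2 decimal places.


Step 1: Glide distance = altitude * L/D = 3927 * 15.7 = 61653.9 m
Step 2: Convert to km: 61653.9 / 1000 = 61.65 km

61.65


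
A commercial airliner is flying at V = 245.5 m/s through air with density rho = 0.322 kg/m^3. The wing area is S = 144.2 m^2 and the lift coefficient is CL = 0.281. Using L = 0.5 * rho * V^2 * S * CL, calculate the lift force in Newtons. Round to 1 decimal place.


Step 1: Calculate dynamic pressure q = 0.5 * 0.322 * 245.5^2 = 0.5 * 0.322 * 60270.25 = 9703.5102 Pa
Step 2: Multiply by wing area and lift coefficient: L = 9703.5102 * 144.2 * 0.281
Step 3: L = 1399246.178 * 0.281 = 393188.2 N

393188.2


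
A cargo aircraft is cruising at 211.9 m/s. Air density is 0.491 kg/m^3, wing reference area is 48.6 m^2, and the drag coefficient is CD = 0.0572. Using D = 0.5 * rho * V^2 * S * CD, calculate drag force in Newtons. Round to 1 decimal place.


Step 1: Dynamic pressure q = 0.5 * 0.491 * 211.9^2 = 11023.3453 Pa
Step 2: Drag D = q * S * CD = 11023.3453 * 48.6 * 0.0572
Step 3: D = 30644.0 N

30644.0


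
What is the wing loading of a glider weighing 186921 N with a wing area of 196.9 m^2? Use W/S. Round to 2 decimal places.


Step 1: Wing loading = W / S = 186921 / 196.9
Step 2: Wing loading = 949.32 N/m^2

949.32


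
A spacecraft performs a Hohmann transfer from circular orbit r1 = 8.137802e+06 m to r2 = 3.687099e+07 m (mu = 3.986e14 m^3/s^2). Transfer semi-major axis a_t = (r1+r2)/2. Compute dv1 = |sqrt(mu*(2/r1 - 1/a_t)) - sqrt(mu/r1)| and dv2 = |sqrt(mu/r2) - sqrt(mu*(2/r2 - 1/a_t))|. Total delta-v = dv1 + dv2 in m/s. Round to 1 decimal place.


Step 1: Transfer semi-major axis a_t = (8.137802e+06 + 3.687099e+07) / 2 = 2.250440e+07 m
Step 2: v1 (circular at r1) = sqrt(mu/r1) = 6998.66 m/s
Step 3: v_t1 = sqrt(mu*(2/r1 - 1/a_t)) = 8958.26 m/s
Step 4: dv1 = |8958.26 - 6998.66| = 1959.6 m/s
Step 5: v2 (circular at r2) = 3287.96 m/s, v_t2 = 1977.18 m/s
Step 6: dv2 = |3287.96 - 1977.18| = 1310.78 m/s
Step 7: Total delta-v = 1959.6 + 1310.78 = 3270.4 m/s

3270.4


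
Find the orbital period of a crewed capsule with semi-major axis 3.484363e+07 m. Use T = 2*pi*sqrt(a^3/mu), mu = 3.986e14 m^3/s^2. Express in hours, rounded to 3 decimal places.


Step 1: a^3 / mu = 4.230290e+22 / 3.986e14 = 1.061287e+08
Step 2: sqrt(1.061287e+08) = 10301.879 s
Step 3: T = 2*pi * 10301.879 = 64728.61 s
Step 4: T in hours = 64728.61 / 3600 = 17.980 hours

17.980


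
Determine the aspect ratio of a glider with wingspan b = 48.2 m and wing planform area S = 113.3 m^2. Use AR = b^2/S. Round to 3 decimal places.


Step 1: b^2 = 48.2^2 = 2323.24
Step 2: AR = 2323.24 / 113.3 = 20.505

20.505


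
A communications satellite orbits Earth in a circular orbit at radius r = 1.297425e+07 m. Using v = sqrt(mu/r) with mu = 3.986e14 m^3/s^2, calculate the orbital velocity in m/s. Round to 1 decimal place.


Step 1: mu / r = 3.986e14 / 1.297425e+07 = 30722392.4312
Step 2: v = sqrt(30722392.4312) = 5542.8 m/s

5542.8


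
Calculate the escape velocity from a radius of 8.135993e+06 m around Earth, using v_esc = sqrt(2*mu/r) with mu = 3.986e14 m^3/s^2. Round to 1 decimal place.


Step 1: 2*mu/r = 2 * 3.986e14 / 8.135993e+06 = 97984351.7564
Step 2: v_esc = sqrt(97984351.7564) = 9898.7 m/s

9898.7


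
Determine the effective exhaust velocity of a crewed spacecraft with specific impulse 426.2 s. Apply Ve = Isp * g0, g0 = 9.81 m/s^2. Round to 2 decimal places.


Step 1: Ve = Isp * g0 = 426.2 * 9.81
Step 2: Ve = 4181.02 m/s

4181.02


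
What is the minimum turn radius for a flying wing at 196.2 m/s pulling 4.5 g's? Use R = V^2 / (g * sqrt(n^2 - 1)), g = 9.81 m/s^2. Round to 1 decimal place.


Step 1: V^2 = 196.2^2 = 38494.44
Step 2: n^2 - 1 = 4.5^2 - 1 = 19.25
Step 3: sqrt(19.25) = 4.387482
Step 4: R = 38494.44 / (9.81 * 4.387482) = 894.4 m

894.4


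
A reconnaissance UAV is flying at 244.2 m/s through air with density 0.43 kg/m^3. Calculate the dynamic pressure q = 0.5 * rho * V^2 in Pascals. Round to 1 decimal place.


Step 1: V^2 = 244.2^2 = 59633.64
Step 2: q = 0.5 * 0.43 * 59633.64
Step 3: q = 12821.2 Pa

12821.2


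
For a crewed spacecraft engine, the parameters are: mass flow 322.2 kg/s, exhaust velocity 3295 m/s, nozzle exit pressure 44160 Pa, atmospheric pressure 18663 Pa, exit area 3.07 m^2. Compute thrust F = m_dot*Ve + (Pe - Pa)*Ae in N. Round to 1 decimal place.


Step 1: Momentum thrust = m_dot * Ve = 322.2 * 3295 = 1061649.0 N
Step 2: Pressure thrust = (Pe - Pa) * Ae = (44160 - 18663) * 3.07 = 78275.79 N
Step 3: Total thrust F = 1061649.0 + 78275.79 = 1139924.8 N

1139924.8


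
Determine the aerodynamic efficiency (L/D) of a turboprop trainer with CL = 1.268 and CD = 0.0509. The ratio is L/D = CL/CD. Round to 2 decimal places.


Step 1: L/D = CL / CD = 1.268 / 0.0509
Step 2: L/D = 24.91

24.91


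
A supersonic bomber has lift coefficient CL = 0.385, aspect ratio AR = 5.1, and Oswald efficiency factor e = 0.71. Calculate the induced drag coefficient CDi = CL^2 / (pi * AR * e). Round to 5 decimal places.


Step 1: CL^2 = 0.385^2 = 0.148225
Step 2: pi * AR * e = 3.14159 * 5.1 * 0.71 = 11.375707
Step 3: CDi = 0.148225 / 11.375707 = 0.01303

0.01303


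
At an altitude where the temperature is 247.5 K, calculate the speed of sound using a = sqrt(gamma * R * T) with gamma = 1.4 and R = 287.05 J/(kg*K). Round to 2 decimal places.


Step 1: gamma * R * T = 1.4 * 287.05 * 247.5 = 99462.825
Step 2: a = sqrt(99462.825) = 315.38 m/s

315.38


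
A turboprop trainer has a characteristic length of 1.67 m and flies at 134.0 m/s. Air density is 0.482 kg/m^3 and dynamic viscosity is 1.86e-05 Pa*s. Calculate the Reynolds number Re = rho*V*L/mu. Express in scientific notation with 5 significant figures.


Step 1: Numerator = rho * V * L = 0.482 * 134.0 * 1.67 = 107.86196
Step 2: Re = 107.86196 / 1.86e-05
Step 3: Re = 5.7990e+06

5.7990e+06


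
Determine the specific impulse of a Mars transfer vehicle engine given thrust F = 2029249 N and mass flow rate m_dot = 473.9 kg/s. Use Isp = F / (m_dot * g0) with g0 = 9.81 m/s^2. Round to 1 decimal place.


Step 1: m_dot * g0 = 473.9 * 9.81 = 4648.96
Step 2: Isp = 2029249 / 4648.96 = 436.5 s

436.5


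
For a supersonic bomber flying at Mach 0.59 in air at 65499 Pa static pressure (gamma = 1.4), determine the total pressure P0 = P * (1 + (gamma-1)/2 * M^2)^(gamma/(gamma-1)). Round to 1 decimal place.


Step 1: (gamma-1)/2 * M^2 = 0.2 * 0.3481 = 0.06962
Step 2: 1 + 0.06962 = 1.06962
Step 3: Exponent gamma/(gamma-1) = 3.5
Step 4: P0 = 65499 * 1.06962^3.5 = 82896.8 Pa

82896.8


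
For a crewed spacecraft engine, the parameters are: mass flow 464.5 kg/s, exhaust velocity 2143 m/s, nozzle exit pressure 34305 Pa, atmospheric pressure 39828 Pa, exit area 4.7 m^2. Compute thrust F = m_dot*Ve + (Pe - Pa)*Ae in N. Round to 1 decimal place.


Step 1: Momentum thrust = m_dot * Ve = 464.5 * 2143 = 995423.5 N
Step 2: Pressure thrust = (Pe - Pa) * Ae = (34305 - 39828) * 4.7 = -25958.1 N
Step 3: Total thrust F = 995423.5 + -25958.1 = 969465.4 N

969465.4


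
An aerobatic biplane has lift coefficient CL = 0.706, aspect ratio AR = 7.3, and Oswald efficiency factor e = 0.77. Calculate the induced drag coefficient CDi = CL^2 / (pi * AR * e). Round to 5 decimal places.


Step 1: CL^2 = 0.706^2 = 0.498436
Step 2: pi * AR * e = 3.14159 * 7.3 * 0.77 = 17.658892
Step 3: CDi = 0.498436 / 17.658892 = 0.02823

0.02823


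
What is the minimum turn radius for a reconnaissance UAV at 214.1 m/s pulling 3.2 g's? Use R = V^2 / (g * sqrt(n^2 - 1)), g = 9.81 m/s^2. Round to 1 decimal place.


Step 1: V^2 = 214.1^2 = 45838.81
Step 2: n^2 - 1 = 3.2^2 - 1 = 9.24
Step 3: sqrt(9.24) = 3.039737
Step 4: R = 45838.81 / (9.81 * 3.039737) = 1537.2 m

1537.2


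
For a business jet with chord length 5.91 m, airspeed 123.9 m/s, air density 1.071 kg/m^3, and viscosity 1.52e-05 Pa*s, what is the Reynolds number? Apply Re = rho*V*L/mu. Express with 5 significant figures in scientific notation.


Step 1: Numerator = rho * V * L = 1.071 * 123.9 * 5.91 = 784.238679
Step 2: Re = 784.238679 / 1.52e-05
Step 3: Re = 5.1595e+07

5.1595e+07


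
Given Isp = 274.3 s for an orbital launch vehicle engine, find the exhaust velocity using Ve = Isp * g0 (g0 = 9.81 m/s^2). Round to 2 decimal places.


Step 1: Ve = Isp * g0 = 274.3 * 9.81
Step 2: Ve = 2690.88 m/s

2690.88


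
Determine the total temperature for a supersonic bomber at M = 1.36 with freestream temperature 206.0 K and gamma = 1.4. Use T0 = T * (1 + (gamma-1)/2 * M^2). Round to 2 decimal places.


Step 1: (gamma-1)/2 = 0.2
Step 2: M^2 = 1.8496
Step 3: 1 + 0.2 * 1.8496 = 1.36992
Step 4: T0 = 206.0 * 1.36992 = 282.20 K

282.20


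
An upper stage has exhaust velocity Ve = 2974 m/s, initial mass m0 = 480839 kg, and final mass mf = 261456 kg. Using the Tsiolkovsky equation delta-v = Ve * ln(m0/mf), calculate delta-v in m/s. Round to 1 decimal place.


Step 1: Mass ratio m0/mf = 480839 / 261456 = 1.839082
Step 2: ln(1.839082) = 0.609266
Step 3: delta-v = 2974 * 0.609266 = 1812.0 m/s

1812.0


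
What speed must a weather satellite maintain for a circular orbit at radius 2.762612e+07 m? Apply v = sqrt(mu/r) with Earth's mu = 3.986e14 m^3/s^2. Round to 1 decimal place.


Step 1: mu / r = 3.986e14 / 2.762612e+07 = 14428374.3066
Step 2: v = sqrt(14428374.3066) = 3798.5 m/s

3798.5


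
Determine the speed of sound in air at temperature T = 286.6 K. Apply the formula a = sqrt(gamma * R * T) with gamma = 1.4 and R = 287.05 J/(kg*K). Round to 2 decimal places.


Step 1: gamma * R * T = 1.4 * 287.05 * 286.6 = 115175.942
Step 2: a = sqrt(115175.942) = 339.38 m/s

339.38


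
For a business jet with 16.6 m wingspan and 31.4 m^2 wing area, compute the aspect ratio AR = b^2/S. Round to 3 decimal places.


Step 1: b^2 = 16.6^2 = 275.56
Step 2: AR = 275.56 / 31.4 = 8.776

8.776


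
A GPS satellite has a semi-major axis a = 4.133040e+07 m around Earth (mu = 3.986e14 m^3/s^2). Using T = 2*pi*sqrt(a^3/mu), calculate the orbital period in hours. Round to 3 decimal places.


Step 1: a^3 / mu = 7.060067e+22 / 3.986e14 = 1.771216e+08
Step 2: sqrt(1.771216e+08) = 13308.704 s
Step 3: T = 2*pi * 13308.704 = 83621.05 s
Step 4: T in hours = 83621.05 / 3600 = 23.228 hours

23.228


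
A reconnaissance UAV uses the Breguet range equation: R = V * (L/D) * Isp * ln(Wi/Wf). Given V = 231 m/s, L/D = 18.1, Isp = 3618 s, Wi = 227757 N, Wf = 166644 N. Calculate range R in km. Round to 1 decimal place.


Step 1: Coefficient = V * (L/D) * Isp = 231 * 18.1 * 3618 = 15127219.8 m
Step 2: Wi/Wf = 227757 / 166644 = 1.366728
Step 3: ln(1.366728) = 0.312419
Step 4: R = 15127219.8 * 0.312419 = 4726038.0 m = 4726.0 km

4726.0


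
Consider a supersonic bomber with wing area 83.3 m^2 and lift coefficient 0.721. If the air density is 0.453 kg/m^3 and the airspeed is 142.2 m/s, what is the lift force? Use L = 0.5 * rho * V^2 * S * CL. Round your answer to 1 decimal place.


Step 1: Calculate dynamic pressure q = 0.5 * 0.453 * 142.2^2 = 0.5 * 0.453 * 20220.84 = 4580.0203 Pa
Step 2: Multiply by wing area and lift coefficient: L = 4580.0203 * 83.3 * 0.721
Step 3: L = 381515.6877 * 0.721 = 275072.8 N

275072.8


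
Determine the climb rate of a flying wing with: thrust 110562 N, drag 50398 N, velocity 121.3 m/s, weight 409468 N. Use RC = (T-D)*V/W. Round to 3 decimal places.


Step 1: Excess thrust = T - D = 110562 - 50398 = 60164 N
Step 2: Excess power = 60164 * 121.3 = 7297893.2 W
Step 3: RC = 7297893.2 / 409468 = 17.823 m/s

17.823


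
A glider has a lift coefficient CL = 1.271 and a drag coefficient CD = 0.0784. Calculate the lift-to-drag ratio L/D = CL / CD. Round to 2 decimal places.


Step 1: L/D = CL / CD = 1.271 / 0.0784
Step 2: L/D = 16.21

16.21


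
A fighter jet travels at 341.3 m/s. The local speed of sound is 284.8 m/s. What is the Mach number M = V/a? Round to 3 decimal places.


Step 1: M = V / a = 341.3 / 284.8
Step 2: M = 1.198

1.198


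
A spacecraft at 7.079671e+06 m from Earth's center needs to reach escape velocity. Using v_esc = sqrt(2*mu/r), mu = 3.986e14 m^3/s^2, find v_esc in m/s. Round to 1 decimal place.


Step 1: 2*mu/r = 2 * 3.986e14 / 7.079671e+06 = 112604102.6483
Step 2: v_esc = sqrt(112604102.6483) = 10611.5 m/s

10611.5


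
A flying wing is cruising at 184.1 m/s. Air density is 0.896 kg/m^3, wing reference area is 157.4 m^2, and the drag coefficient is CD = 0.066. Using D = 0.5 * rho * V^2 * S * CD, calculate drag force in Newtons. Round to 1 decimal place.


Step 1: Dynamic pressure q = 0.5 * 0.896 * 184.1^2 = 15183.9789 Pa
Step 2: Drag D = q * S * CD = 15183.9789 * 157.4 * 0.066
Step 3: D = 157737.2 N

157737.2


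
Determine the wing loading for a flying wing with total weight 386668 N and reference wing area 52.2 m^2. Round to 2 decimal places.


Step 1: Wing loading = W / S = 386668 / 52.2
Step 2: Wing loading = 7407.43 N/m^2

7407.43


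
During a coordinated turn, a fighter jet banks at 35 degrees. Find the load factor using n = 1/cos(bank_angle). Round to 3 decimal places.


Step 1: Convert 35 degrees to radians = 0.610865
Step 2: cos(35 deg) = 0.819152
Step 3: n = 1 / 0.819152 = 1.221

1.221


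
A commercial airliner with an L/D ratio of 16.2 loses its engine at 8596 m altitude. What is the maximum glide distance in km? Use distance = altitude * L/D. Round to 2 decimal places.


Step 1: Glide distance = altitude * L/D = 8596 * 16.2 = 139255.2 m
Step 2: Convert to km: 139255.2 / 1000 = 139.26 km

139.26


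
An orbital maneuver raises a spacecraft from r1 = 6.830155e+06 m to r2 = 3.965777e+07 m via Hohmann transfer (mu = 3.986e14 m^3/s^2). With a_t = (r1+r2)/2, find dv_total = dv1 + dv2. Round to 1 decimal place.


Step 1: Transfer semi-major axis a_t = (6.830155e+06 + 3.965777e+07) / 2 = 2.324396e+07 m
Step 2: v1 (circular at r1) = sqrt(mu/r1) = 7639.3 m/s
Step 3: v_t1 = sqrt(mu*(2/r1 - 1/a_t)) = 9978.43 m/s
Step 4: dv1 = |9978.43 - 7639.3| = 2339.14 m/s
Step 5: v2 (circular at r2) = 3170.33 m/s, v_t2 = 1718.56 m/s
Step 6: dv2 = |3170.33 - 1718.56| = 1451.77 m/s
Step 7: Total delta-v = 2339.14 + 1451.77 = 3790.9 m/s

3790.9


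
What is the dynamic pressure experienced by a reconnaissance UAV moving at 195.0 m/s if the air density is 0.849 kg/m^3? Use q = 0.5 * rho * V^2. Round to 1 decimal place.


Step 1: V^2 = 195.0^2 = 38025.0
Step 2: q = 0.5 * 0.849 * 38025.0
Step 3: q = 16141.6 Pa

16141.6


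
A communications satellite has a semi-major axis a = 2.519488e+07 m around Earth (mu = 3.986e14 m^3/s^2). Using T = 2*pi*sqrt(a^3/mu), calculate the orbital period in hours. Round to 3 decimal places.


Step 1: a^3 / mu = 1.599326e+22 / 3.986e14 = 4.012357e+07
Step 2: sqrt(4.012357e+07) = 6334.317 s
Step 3: T = 2*pi * 6334.317 = 39799.69 s
Step 4: T in hours = 39799.69 / 3600 = 11.055 hours

11.055


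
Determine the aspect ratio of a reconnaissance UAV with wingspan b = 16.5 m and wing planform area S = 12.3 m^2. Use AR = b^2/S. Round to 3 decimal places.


Step 1: b^2 = 16.5^2 = 272.25
Step 2: AR = 272.25 / 12.3 = 22.134

22.134


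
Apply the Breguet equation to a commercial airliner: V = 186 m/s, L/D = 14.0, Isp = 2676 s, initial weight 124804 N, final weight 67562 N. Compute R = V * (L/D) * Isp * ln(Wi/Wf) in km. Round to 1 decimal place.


Step 1: Coefficient = V * (L/D) * Isp = 186 * 14.0 * 2676 = 6968304.0 m
Step 2: Wi/Wf = 124804 / 67562 = 1.847251
Step 3: ln(1.847251) = 0.613699
Step 4: R = 6968304.0 * 0.613699 = 4276439.9 m = 4276.4 km

4276.4


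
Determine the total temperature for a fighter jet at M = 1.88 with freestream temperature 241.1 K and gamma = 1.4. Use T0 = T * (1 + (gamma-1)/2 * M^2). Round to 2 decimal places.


Step 1: (gamma-1)/2 = 0.2
Step 2: M^2 = 3.5344
Step 3: 1 + 0.2 * 3.5344 = 1.70688
Step 4: T0 = 241.1 * 1.70688 = 411.53 K

411.53


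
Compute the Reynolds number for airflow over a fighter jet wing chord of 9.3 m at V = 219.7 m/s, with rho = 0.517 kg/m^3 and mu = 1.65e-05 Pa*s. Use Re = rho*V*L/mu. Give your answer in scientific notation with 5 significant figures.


Step 1: Numerator = rho * V * L = 0.517 * 219.7 * 9.3 = 1056.33957
Step 2: Re = 1056.33957 / 1.65e-05
Step 3: Re = 6.4021e+07

6.4021e+07


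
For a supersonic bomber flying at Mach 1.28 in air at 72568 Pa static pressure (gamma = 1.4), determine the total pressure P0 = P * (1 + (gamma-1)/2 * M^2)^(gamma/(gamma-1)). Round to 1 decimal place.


Step 1: (gamma-1)/2 * M^2 = 0.2 * 1.6384 = 0.32768
Step 2: 1 + 0.32768 = 1.32768
Step 3: Exponent gamma/(gamma-1) = 3.5
Step 4: P0 = 72568 * 1.32768^3.5 = 195691.6 Pa

195691.6


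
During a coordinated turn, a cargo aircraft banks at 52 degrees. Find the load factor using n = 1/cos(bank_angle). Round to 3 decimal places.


Step 1: Convert 52 degrees to radians = 0.907571
Step 2: cos(52 deg) = 0.615661
Step 3: n = 1 / 0.615661 = 1.624

1.624


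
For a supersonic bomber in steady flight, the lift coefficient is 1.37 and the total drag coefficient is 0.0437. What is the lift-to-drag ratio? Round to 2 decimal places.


Step 1: L/D = CL / CD = 1.37 / 0.0437
Step 2: L/D = 31.35

31.35


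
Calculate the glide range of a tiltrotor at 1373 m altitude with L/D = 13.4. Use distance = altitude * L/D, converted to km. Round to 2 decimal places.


Step 1: Glide distance = altitude * L/D = 1373 * 13.4 = 18398.2 m
Step 2: Convert to km: 18398.2 / 1000 = 18.40 km

18.40


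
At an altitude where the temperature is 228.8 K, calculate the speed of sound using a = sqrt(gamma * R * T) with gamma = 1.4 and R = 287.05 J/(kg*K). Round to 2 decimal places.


Step 1: gamma * R * T = 1.4 * 287.05 * 228.8 = 91947.856
Step 2: a = sqrt(91947.856) = 303.23 m/s

303.23


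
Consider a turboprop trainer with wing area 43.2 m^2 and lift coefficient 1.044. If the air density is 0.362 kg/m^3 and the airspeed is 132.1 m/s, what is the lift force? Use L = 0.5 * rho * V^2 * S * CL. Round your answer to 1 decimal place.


Step 1: Calculate dynamic pressure q = 0.5 * 0.362 * 132.1^2 = 0.5 * 0.362 * 17450.41 = 3158.5242 Pa
Step 2: Multiply by wing area and lift coefficient: L = 3158.5242 * 43.2 * 1.044
Step 3: L = 136448.2459 * 1.044 = 142452.0 N

142452.0


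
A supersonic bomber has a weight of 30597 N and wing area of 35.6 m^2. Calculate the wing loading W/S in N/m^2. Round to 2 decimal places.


Step 1: Wing loading = W / S = 30597 / 35.6
Step 2: Wing loading = 859.47 N/m^2

859.47


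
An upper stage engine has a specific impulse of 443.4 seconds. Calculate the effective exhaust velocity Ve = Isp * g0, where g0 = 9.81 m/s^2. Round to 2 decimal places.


Step 1: Ve = Isp * g0 = 443.4 * 9.81
Step 2: Ve = 4349.75 m/s

4349.75


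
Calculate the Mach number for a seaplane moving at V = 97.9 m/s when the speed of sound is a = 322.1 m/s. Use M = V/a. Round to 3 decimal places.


Step 1: M = V / a = 97.9 / 322.1
Step 2: M = 0.304

0.304


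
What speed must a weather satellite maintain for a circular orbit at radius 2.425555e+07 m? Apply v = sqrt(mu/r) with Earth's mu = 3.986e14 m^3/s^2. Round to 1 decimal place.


Step 1: mu / r = 3.986e14 / 2.425555e+07 = 16433352.3668
Step 2: v = sqrt(16433352.3668) = 4053.8 m/s

4053.8


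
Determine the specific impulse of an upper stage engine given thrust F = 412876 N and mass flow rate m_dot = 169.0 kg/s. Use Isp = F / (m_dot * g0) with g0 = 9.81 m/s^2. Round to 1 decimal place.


Step 1: m_dot * g0 = 169.0 * 9.81 = 1657.89
Step 2: Isp = 412876 / 1657.89 = 249.0 s

249.0


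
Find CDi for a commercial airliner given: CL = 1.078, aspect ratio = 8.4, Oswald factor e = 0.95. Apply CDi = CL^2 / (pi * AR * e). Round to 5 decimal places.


Step 1: CL^2 = 1.078^2 = 1.162084
Step 2: pi * AR * e = 3.14159 * 8.4 * 0.95 = 25.069909
Step 3: CDi = 1.162084 / 25.069909 = 0.04635

0.04635


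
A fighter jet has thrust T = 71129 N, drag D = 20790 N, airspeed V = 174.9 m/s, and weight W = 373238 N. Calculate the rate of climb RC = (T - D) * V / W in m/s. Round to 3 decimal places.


Step 1: Excess thrust = T - D = 71129 - 20790 = 50339 N
Step 2: Excess power = 50339 * 174.9 = 8804291.1 W
Step 3: RC = 8804291.1 / 373238 = 23.589 m/s

23.589


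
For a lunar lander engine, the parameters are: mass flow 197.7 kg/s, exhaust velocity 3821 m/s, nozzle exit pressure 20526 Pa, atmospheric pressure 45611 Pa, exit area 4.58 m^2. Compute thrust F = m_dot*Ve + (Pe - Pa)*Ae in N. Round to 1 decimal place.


Step 1: Momentum thrust = m_dot * Ve = 197.7 * 3821 = 755411.7 N
Step 2: Pressure thrust = (Pe - Pa) * Ae = (20526 - 45611) * 4.58 = -114889.30 N
Step 3: Total thrust F = 755411.7 + -114889.30 = 640522.4 N

640522.4


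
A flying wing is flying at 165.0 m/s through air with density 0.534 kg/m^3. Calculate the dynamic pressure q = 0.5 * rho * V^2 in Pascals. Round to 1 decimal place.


Step 1: V^2 = 165.0^2 = 27225.0
Step 2: q = 0.5 * 0.534 * 27225.0
Step 3: q = 7269.1 Pa

7269.1


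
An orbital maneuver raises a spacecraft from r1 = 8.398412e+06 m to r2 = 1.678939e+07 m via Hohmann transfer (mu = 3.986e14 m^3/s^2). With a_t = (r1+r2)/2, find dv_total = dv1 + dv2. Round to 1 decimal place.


Step 1: Transfer semi-major axis a_t = (8.398412e+06 + 1.678939e+07) / 2 = 1.259390e+07 m
Step 2: v1 (circular at r1) = sqrt(mu/r1) = 6889.22 m/s
Step 3: v_t1 = sqrt(mu*(2/r1 - 1/a_t)) = 7954.4 m/s
Step 4: dv1 = |7954.4 - 6889.22| = 1065.18 m/s
Step 5: v2 (circular at r2) = 4872.49 m/s, v_t2 = 3978.96 m/s
Step 6: dv2 = |4872.49 - 3978.96| = 893.53 m/s
Step 7: Total delta-v = 1065.18 + 893.53 = 1958.7 m/s

1958.7


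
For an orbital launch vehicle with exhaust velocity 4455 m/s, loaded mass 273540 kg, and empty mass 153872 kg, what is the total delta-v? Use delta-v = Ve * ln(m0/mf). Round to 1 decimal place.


Step 1: Mass ratio m0/mf = 273540 / 153872 = 1.777711
Step 2: ln(1.777711) = 0.575327
Step 3: delta-v = 4455 * 0.575327 = 2563.1 m/s

2563.1


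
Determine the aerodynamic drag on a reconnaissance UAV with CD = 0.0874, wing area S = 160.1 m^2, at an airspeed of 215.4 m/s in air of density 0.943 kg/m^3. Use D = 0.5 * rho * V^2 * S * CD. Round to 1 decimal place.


Step 1: Dynamic pressure q = 0.5 * 0.943 * 215.4^2 = 21876.2609 Pa
Step 2: Drag D = q * S * CD = 21876.2609 * 160.1 * 0.0874
Step 3: D = 306108.8 N

306108.8


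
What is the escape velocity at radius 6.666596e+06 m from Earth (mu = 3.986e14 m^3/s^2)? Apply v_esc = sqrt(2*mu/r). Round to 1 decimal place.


Step 1: 2*mu/r = 2 * 3.986e14 / 6.666596e+06 = 119581267.5614
Step 2: v_esc = sqrt(119581267.5614) = 10935.3 m/s

10935.3


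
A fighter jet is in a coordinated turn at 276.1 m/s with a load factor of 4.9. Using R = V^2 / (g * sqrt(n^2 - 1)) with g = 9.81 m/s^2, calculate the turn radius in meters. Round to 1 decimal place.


Step 1: V^2 = 276.1^2 = 76231.21
Step 2: n^2 - 1 = 4.9^2 - 1 = 23.01
Step 3: sqrt(23.01) = 4.796874
Step 4: R = 76231.21 / (9.81 * 4.796874) = 1620.0 m

1620.0


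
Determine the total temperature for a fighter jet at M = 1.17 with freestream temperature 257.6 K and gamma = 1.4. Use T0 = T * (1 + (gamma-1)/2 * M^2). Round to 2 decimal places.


Step 1: (gamma-1)/2 = 0.2
Step 2: M^2 = 1.3689
Step 3: 1 + 0.2 * 1.3689 = 1.27378
Step 4: T0 = 257.6 * 1.27378 = 328.13 K

328.13


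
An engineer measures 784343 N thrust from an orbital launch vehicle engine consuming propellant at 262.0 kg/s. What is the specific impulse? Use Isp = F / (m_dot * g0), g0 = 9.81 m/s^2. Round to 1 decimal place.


Step 1: m_dot * g0 = 262.0 * 9.81 = 2570.22
Step 2: Isp = 784343 / 2570.22 = 305.2 s

305.2


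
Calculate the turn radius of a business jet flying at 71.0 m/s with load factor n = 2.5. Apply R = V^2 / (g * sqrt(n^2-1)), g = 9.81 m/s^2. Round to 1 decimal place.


Step 1: V^2 = 71.0^2 = 5041.0
Step 2: n^2 - 1 = 2.5^2 - 1 = 5.25
Step 3: sqrt(5.25) = 2.291288
Step 4: R = 5041.0 / (9.81 * 2.291288) = 224.3 m

224.3


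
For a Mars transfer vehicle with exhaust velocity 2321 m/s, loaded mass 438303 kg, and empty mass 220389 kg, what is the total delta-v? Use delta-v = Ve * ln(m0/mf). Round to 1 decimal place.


Step 1: Mass ratio m0/mf = 438303 / 220389 = 1.98877
Step 2: ln(1.98877) = 0.687516
Step 3: delta-v = 2321 * 0.687516 = 1595.7 m/s

1595.7


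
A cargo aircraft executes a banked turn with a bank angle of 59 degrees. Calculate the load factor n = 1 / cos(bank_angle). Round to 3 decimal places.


Step 1: Convert 59 degrees to radians = 1.029744
Step 2: cos(59 deg) = 0.515038
Step 3: n = 1 / 0.515038 = 1.942

1.942


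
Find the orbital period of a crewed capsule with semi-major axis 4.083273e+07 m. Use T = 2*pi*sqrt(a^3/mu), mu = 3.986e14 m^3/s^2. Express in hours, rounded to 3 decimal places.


Step 1: a^3 / mu = 6.808089e+22 / 3.986e14 = 1.708000e+08
Step 2: sqrt(1.708000e+08) = 13069.0488 s
Step 3: T = 2*pi * 13069.0488 = 82115.26 s
Step 4: T in hours = 82115.26 / 3600 = 22.810 hours

22.810


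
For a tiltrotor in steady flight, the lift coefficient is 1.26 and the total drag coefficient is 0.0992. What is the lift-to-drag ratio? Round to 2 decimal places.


Step 1: L/D = CL / CD = 1.26 / 0.0992
Step 2: L/D = 12.70

12.70


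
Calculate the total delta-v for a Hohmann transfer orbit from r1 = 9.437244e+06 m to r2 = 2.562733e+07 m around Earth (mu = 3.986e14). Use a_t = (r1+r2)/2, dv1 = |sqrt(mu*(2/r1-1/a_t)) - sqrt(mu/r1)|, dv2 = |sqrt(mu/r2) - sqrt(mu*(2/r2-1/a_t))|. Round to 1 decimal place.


Step 1: Transfer semi-major axis a_t = (9.437244e+06 + 2.562733e+07) / 2 = 1.753229e+07 m
Step 2: v1 (circular at r1) = sqrt(mu/r1) = 6498.99 m/s
Step 3: v_t1 = sqrt(mu*(2/r1 - 1/a_t)) = 7857.39 m/s
Step 4: dv1 = |7857.39 - 6498.99| = 1358.4 m/s
Step 5: v2 (circular at r2) = 3943.82 m/s, v_t2 = 2893.48 m/s
Step 6: dv2 = |3943.82 - 2893.48| = 1050.34 m/s
Step 7: Total delta-v = 1358.4 + 1050.34 = 2408.7 m/s

2408.7


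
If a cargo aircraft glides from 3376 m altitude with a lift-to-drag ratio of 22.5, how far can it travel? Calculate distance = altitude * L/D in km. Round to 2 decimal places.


Step 1: Glide distance = altitude * L/D = 3376 * 22.5 = 75960.0 m
Step 2: Convert to km: 75960.0 / 1000 = 75.96 km

75.96


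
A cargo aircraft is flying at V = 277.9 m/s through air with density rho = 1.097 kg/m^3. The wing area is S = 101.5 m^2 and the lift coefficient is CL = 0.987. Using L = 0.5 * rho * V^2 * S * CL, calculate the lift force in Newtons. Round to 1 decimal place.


Step 1: Calculate dynamic pressure q = 0.5 * 1.097 * 277.9^2 = 0.5 * 1.097 * 77228.41 = 42359.7829 Pa
Step 2: Multiply by wing area and lift coefficient: L = 42359.7829 * 101.5 * 0.987
Step 3: L = 4299517.9628 * 0.987 = 4243624.2 N

4243624.2


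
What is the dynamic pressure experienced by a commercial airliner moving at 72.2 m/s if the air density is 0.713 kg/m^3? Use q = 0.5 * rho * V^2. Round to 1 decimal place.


Step 1: V^2 = 72.2^2 = 5212.84
Step 2: q = 0.5 * 0.713 * 5212.84
Step 3: q = 1858.4 Pa

1858.4


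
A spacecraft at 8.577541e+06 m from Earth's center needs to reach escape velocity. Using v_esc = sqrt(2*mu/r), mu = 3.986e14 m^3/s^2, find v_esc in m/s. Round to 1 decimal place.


Step 1: 2*mu/r = 2 * 3.986e14 / 8.577541e+06 = 92940389.326
Step 2: v_esc = sqrt(92940389.326) = 9640.6 m/s

9640.6


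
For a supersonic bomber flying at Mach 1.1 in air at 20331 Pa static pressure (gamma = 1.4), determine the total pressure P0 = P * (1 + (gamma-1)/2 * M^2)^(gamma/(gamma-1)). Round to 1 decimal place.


Step 1: (gamma-1)/2 * M^2 = 0.2 * 1.21 = 0.242
Step 2: 1 + 0.242 = 1.242
Step 3: Exponent gamma/(gamma-1) = 3.5
Step 4: P0 = 20331 * 1.242^3.5 = 43409.5 Pa

43409.5


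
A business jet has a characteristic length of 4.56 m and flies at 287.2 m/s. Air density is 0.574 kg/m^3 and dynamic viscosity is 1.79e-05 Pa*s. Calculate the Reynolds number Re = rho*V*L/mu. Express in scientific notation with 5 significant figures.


Step 1: Numerator = rho * V * L = 0.574 * 287.2 * 4.56 = 751.728768
Step 2: Re = 751.728768 / 1.79e-05
Step 3: Re = 4.1996e+07

4.1996e+07


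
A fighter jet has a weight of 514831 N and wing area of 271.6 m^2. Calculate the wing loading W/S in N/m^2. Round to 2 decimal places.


Step 1: Wing loading = W / S = 514831 / 271.6
Step 2: Wing loading = 1895.55 N/m^2

1895.55


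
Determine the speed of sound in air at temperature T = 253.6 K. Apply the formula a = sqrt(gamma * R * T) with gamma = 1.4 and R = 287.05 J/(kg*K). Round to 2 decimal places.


Step 1: gamma * R * T = 1.4 * 287.05 * 253.6 = 101914.232
Step 2: a = sqrt(101914.232) = 319.24 m/s

319.24


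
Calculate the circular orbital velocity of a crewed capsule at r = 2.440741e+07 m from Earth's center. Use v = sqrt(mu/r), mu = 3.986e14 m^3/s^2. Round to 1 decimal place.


Step 1: mu / r = 3.986e14 / 2.440741e+07 = 16331106.0043
Step 2: v = sqrt(16331106.0043) = 4041.2 m/s

4041.2


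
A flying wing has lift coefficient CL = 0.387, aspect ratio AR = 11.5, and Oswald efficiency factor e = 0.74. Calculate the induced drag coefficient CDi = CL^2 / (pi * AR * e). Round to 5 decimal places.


Step 1: CL^2 = 0.387^2 = 0.149769
Step 2: pi * AR * e = 3.14159 * 11.5 * 0.74 = 26.734953
Step 3: CDi = 0.149769 / 26.734953 = 0.00560

0.00560


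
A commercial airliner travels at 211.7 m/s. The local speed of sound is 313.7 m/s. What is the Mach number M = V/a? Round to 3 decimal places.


Step 1: M = V / a = 211.7 / 313.7
Step 2: M = 0.675

0.675


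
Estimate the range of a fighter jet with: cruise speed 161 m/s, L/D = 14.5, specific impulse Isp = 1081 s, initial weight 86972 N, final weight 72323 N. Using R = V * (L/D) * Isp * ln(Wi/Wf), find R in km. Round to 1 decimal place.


Step 1: Coefficient = V * (L/D) * Isp = 161 * 14.5 * 1081 = 2523594.5 m
Step 2: Wi/Wf = 86972 / 72323 = 1.20255
Step 3: ln(1.20255) = 0.184444
Step 4: R = 2523594.5 * 0.184444 = 465461.9 m = 465.5 km

465.5


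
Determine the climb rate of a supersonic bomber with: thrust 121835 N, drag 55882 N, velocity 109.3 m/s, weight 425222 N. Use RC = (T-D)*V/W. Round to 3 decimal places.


Step 1: Excess thrust = T - D = 121835 - 55882 = 65953 N
Step 2: Excess power = 65953 * 109.3 = 7208662.9 W
Step 3: RC = 7208662.9 / 425222 = 16.953 m/s

16.953


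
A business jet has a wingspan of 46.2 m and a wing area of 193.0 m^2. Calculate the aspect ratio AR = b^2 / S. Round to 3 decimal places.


Step 1: b^2 = 46.2^2 = 2134.44
Step 2: AR = 2134.44 / 193.0 = 11.059

11.059


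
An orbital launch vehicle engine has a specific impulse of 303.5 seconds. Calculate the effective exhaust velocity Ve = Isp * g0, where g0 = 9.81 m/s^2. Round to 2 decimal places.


Step 1: Ve = Isp * g0 = 303.5 * 9.81
Step 2: Ve = 2977.34 m/s

2977.34


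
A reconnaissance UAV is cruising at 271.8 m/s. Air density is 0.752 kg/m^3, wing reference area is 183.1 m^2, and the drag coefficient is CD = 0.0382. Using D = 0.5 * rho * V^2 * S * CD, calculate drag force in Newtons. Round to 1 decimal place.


Step 1: Dynamic pressure q = 0.5 * 0.752 * 271.8^2 = 27777.0902 Pa
Step 2: Drag D = q * S * CD = 27777.0902 * 183.1 * 0.0382
Step 3: D = 194284.6 N

194284.6


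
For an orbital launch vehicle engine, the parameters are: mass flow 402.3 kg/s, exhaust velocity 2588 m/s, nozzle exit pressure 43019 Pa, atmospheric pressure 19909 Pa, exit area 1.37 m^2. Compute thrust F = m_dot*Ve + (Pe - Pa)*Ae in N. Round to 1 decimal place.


Step 1: Momentum thrust = m_dot * Ve = 402.3 * 2588 = 1041152.4 N
Step 2: Pressure thrust = (Pe - Pa) * Ae = (43019 - 19909) * 1.37 = 31660.70 N
Step 3: Total thrust F = 1041152.4 + 31660.70 = 1072813.1 N

1072813.1


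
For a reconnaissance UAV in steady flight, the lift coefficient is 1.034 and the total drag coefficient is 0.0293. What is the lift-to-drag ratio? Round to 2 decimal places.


Step 1: L/D = CL / CD = 1.034 / 0.0293
Step 2: L/D = 35.29

35.29


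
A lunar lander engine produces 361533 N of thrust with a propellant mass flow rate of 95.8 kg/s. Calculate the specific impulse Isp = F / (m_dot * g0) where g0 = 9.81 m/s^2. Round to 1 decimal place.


Step 1: m_dot * g0 = 95.8 * 9.81 = 939.8
Step 2: Isp = 361533 / 939.8 = 384.7 s

384.7


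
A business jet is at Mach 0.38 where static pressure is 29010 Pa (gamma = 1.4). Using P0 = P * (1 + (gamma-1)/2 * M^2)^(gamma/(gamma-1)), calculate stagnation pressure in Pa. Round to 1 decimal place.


Step 1: (gamma-1)/2 * M^2 = 0.2 * 0.1444 = 0.02888
Step 2: 1 + 0.02888 = 1.02888
Step 3: Exponent gamma/(gamma-1) = 3.5
Step 4: P0 = 29010 * 1.02888^3.5 = 32049.7 Pa

32049.7


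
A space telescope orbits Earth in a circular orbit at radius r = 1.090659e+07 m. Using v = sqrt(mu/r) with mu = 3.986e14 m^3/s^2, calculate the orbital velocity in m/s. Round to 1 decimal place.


Step 1: mu / r = 3.986e14 / 1.090659e+07 = 36546711.667
Step 2: v = sqrt(36546711.667) = 6045.4 m/s

6045.4


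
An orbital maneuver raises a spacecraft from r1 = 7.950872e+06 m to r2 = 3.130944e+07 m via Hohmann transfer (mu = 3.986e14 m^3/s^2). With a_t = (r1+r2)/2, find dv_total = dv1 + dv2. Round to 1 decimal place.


Step 1: Transfer semi-major axis a_t = (7.950872e+06 + 3.130944e+07) / 2 = 1.963016e+07 m
Step 2: v1 (circular at r1) = sqrt(mu/r1) = 7080.46 m/s
Step 3: v_t1 = sqrt(mu*(2/r1 - 1/a_t)) = 8942.05 m/s
Step 4: dv1 = |8942.05 - 7080.46| = 1861.59 m/s
Step 5: v2 (circular at r2) = 3568.05 m/s, v_t2 = 2270.79 m/s
Step 6: dv2 = |3568.05 - 2270.79| = 1297.26 m/s
Step 7: Total delta-v = 1861.59 + 1297.26 = 3158.9 m/s

3158.9


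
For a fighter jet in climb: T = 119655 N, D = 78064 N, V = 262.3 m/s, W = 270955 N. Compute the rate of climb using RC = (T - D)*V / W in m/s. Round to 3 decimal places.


Step 1: Excess thrust = T - D = 119655 - 78064 = 41591 N
Step 2: Excess power = 41591 * 262.3 = 10909319.3 W
Step 3: RC = 10909319.3 / 270955 = 40.262 m/s

40.262


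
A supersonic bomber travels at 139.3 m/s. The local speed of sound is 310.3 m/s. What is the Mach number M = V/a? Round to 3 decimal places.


Step 1: M = V / a = 139.3 / 310.3
Step 2: M = 0.449

0.449


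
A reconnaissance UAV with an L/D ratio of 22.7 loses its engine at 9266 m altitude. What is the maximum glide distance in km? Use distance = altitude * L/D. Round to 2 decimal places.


Step 1: Glide distance = altitude * L/D = 9266 * 22.7 = 210338.2 m
Step 2: Convert to km: 210338.2 / 1000 = 210.34 km

210.34


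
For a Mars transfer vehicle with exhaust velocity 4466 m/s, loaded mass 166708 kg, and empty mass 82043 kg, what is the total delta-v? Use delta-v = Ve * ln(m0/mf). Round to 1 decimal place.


Step 1: Mass ratio m0/mf = 166708 / 82043 = 2.031959
Step 2: ln(2.031959) = 0.709
Step 3: delta-v = 4466 * 0.709 = 3166.4 m/s

3166.4
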